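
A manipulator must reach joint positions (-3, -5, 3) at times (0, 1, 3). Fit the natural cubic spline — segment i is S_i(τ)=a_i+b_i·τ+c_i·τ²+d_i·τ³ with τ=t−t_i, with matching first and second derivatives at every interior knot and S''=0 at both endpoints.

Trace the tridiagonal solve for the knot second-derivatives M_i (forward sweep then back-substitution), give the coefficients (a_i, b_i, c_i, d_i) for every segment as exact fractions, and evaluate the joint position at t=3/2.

  seg 0: a=-3 b=-3 c=0 d=1
  seg 1: a=-5 b=0 c=3 d=-1/2
S(3/2) = -69/16

Δ: Δ0=-2, Δ1=4
row 1: diag=6, rhs=36; c'=1/3, d'=6
back: M1=6
M: M0=0, M1=6, M2=0
seg 0: a=-3, c=M0/2=0, d=(M1−M0)/(6·1)=1, b=Δ0−h0·(2M0+M1)/6=-3
seg 1: a=-5, c=M1/2=3, d=(M2−M1)/(6·2)=-1/2, b=Δ1−h1·(2M1+M2)/6=0
t_q=3/2 → seg 1, τ=1/2; S=-5+0·τ+3·τ²+-1/2·τ³=-69/16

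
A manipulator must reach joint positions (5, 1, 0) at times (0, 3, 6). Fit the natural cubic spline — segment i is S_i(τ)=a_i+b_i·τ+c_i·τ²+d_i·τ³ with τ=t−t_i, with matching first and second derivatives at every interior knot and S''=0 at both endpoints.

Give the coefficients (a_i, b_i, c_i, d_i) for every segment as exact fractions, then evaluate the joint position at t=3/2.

Δ: Δ0=-4/3, Δ1=-1/3
row 1: diag=12, rhs=6; c'=1/4, d'=1/2
back: M1=1/2
M: M0=0, M1=1/2, M2=0
seg 0: a=5, c=M0/2=0, d=(M1−M0)/(6·3)=1/36, b=Δ0−h0·(2M0+M1)/6=-19/12
seg 1: a=1, c=M1/2=1/4, d=(M2−M1)/(6·3)=-1/36, b=Δ1−h1·(2M1+M2)/6=-5/6
t_q=3/2 → seg 0, τ=3/2; S=5+-19/12·τ+0·τ²+1/36·τ³=87/32

  seg 0: a=5 b=-19/12 c=0 d=1/36
  seg 1: a=1 b=-5/6 c=1/4 d=-1/36
S(3/2) = 87/32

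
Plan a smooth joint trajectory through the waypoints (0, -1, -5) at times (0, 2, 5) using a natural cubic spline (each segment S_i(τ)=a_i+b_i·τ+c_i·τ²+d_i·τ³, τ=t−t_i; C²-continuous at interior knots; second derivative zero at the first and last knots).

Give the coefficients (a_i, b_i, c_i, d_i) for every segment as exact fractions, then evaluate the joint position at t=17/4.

Δ: Δ0=-1/2, Δ1=-4/3
row 1: diag=10, rhs=-5; c'=3/10, d'=-1/2
back: M1=-1/2
M: M0=0, M1=-1/2, M2=0
seg 0: a=0, c=M0/2=0, d=(M1−M0)/(6·2)=-1/24, b=Δ0−h0·(2M0+M1)/6=-1/3
seg 1: a=-1, c=M1/2=-1/4, d=(M2−M1)/(6·3)=1/36, b=Δ1−h1·(2M1+M2)/6=-5/6
t_q=17/4 → seg 1, τ=9/4; S=-1+-5/6·τ+-1/4·τ²+1/36·τ³=-979/256

  seg 0: a=0 b=-1/3 c=0 d=-1/24
  seg 1: a=-1 b=-5/6 c=-1/4 d=1/36
S(17/4) = -979/256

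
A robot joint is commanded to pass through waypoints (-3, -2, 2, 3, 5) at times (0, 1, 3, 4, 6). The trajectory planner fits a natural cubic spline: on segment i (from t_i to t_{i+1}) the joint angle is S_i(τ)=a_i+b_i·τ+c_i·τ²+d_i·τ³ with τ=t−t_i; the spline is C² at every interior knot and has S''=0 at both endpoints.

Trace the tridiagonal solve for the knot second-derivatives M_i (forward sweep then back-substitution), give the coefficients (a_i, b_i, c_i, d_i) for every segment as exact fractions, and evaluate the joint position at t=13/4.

  seg 0: a=-3 b=139/186 c=0 d=47/186
  seg 1: a=-2 b=140/93 c=47/62 d=-95/372
  seg 2: a=2 b=137/93 c=-24/31 d=28/93
  seg 3: a=3 b=77/93 c=4/31 d=-2/93
S(13/4) = 1153/496

Δ: Δ0=1, Δ1=2, Δ2=1, Δ3=1
row 1: diag=6, rhs=6; c'=1/3, d'=1
row 2: denom=6−2·1/3=16/3; d'=(-6−2·1)/(16/3)=-3/2
row 3: denom=6−1·3/16=93/16; d'=(0−1·-3/2)/(93/16)=8/31
back: M3=8/31
back: M2=-3/2−3/16·8/31=-48/31
back: M1=1−1/3·-48/31=47/31
M: M0=0, M1=47/31, M2=-48/31, M3=8/31, M4=0
seg 0: a=-3, c=M0/2=0, d=(M1−M0)/(6·1)=47/186, b=Δ0−h0·(2M0+M1)/6=139/186
seg 1: a=-2, c=M1/2=47/62, d=(M2−M1)/(6·2)=-95/372, b=Δ1−h1·(2M1+M2)/6=140/93
seg 2: a=2, c=M2/2=-24/31, d=(M3−M2)/(6·1)=28/93, b=Δ2−h2·(2M2+M3)/6=137/93
seg 3: a=3, c=M3/2=4/31, d=(M4−M3)/(6·2)=-2/93, b=Δ3−h3·(2M3+M4)/6=77/93
t_q=13/4 → seg 2, τ=1/4; S=2+137/93·τ+-24/31·τ²+28/93·τ³=1153/496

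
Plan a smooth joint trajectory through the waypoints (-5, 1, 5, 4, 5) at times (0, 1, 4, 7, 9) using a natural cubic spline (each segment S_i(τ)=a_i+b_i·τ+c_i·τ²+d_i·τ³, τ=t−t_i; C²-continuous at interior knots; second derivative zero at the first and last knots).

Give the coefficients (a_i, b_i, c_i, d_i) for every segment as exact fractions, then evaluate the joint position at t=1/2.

  seg 0: a=-5 b=3499/532 c=0 d=-307/532
  seg 1: a=1 b=1289/266 c=-921/532 d=2683/14364
  seg 2: a=5 b=-265/532 c=-20/399 d=503/14364
  seg 3: a=4 b=39/266 c=141/532 d=-47/1064
S(1/2) = -7591/4256

Δ: Δ0=6, Δ1=4/3, Δ2=-1/3, Δ3=1/2
row 1: diag=8, rhs=-28; c'=3/8, d'=-7/2
row 2: denom=12−3·3/8=87/8; d'=(-10−3·-7/2)/(87/8)=4/87
row 3: denom=10−3·8/29=266/29; d'=(5−3·4/87)/(266/29)=141/266
back: M3=141/266
back: M2=4/87−8/29·141/266=-40/399
back: M1=-7/2−3/8·-40/399=-921/266
M: M0=0, M1=-921/266, M2=-40/399, M3=141/266, M4=0
seg 0: a=-5, c=M0/2=0, d=(M1−M0)/(6·1)=-307/532, b=Δ0−h0·(2M0+M1)/6=3499/532
seg 1: a=1, c=M1/2=-921/532, d=(M2−M1)/(6·3)=2683/14364, b=Δ1−h1·(2M1+M2)/6=1289/266
seg 2: a=5, c=M2/2=-20/399, d=(M3−M2)/(6·3)=503/14364, b=Δ2−h2·(2M2+M3)/6=-265/532
seg 3: a=4, c=M3/2=141/532, d=(M4−M3)/(6·2)=-47/1064, b=Δ3−h3·(2M3+M4)/6=39/266
t_q=1/2 → seg 0, τ=1/2; S=-5+3499/532·τ+0·τ²+-307/532·τ³=-7591/4256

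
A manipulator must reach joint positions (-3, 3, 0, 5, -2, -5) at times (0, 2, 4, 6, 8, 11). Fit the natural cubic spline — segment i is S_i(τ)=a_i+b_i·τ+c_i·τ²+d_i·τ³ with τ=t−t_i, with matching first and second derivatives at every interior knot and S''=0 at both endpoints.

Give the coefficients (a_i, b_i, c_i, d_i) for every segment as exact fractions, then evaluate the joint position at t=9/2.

Δ: Δ0=3, Δ1=-3/2, Δ2=5/2, Δ3=-7/2, Δ4=-1
row 1: diag=8, rhs=-27; c'=1/4, d'=-27/8
row 2: denom=8−2·1/4=15/2; d'=(24−2·-27/8)/(15/2)=41/10
row 3: denom=8−2·4/15=112/15; d'=(-36−2·41/10)/(112/15)=-663/112
row 4: denom=10−2·15/56=265/28; d'=(15−2·-663/112)/(265/28)=1503/530
back: M4=1503/530
back: M3=-663/112−15/56·1503/530=-354/53
back: M2=41/10−4/15·-354/53=3117/530
back: M1=-27/8−1/4·3117/530=-1284/265
M: M0=0, M1=-1284/265, M2=3117/530, M3=-354/53, M4=1503/530, M5=0
seg 0: a=-3, c=M0/2=0, d=(M1−M0)/(6·2)=-107/265, b=Δ0−h0·(2M0+M1)/6=1223/265
seg 1: a=3, c=M1/2=-642/265, d=(M2−M1)/(6·2)=379/424, b=Δ1−h1·(2M1+M2)/6=-61/265
seg 2: a=0, c=M2/2=3117/1060, d=(M3−M2)/(6·2)=-2219/2120, b=Δ2−h2·(2M2+M3)/6=427/530
seg 3: a=5, c=M3/2=-177/53, d=(M4−M3)/(6·2)=1681/2120, b=Δ3−h3·(2M3+M4)/6=2/265
seg 4: a=-2, c=M4/2=1503/1060, d=(M5−M4)/(6·3)=-167/1060, b=Δ4−h4·(2M4+M5)/6=-2033/530
t_q=9/2 → seg 2, τ=1/2; S=0+427/530·τ+3117/1060·τ²+-2219/2120·τ³=17081/16960

  seg 0: a=-3 b=1223/265 c=0 d=-107/265
  seg 1: a=3 b=-61/265 c=-642/265 d=379/424
  seg 2: a=0 b=427/530 c=3117/1060 d=-2219/2120
  seg 3: a=5 b=2/265 c=-177/53 d=1681/2120
  seg 4: a=-2 b=-2033/530 c=1503/1060 d=-167/1060
S(9/2) = 17081/16960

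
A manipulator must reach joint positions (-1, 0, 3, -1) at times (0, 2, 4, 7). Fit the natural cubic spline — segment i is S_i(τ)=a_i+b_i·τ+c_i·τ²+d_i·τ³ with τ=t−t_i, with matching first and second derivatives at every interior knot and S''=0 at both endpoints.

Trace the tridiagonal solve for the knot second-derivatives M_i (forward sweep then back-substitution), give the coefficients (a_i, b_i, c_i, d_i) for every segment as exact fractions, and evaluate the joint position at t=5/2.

Δ: Δ0=1/2, Δ1=3/2, Δ2=-4/3
row 1: diag=8, rhs=6; c'=1/4, d'=3/4
row 2: denom=10−2·1/4=19/2; d'=(-17−2·3/4)/(19/2)=-37/19
back: M2=-37/19
back: M1=3/4−1/4·-37/19=47/38
M: M0=0, M1=47/38, M2=-37/19, M3=0
seg 0: a=-1, c=M0/2=0, d=(M1−M0)/(6·2)=47/456, b=Δ0−h0·(2M0+M1)/6=5/57
seg 1: a=0, c=M1/2=47/76, d=(M2−M1)/(6·2)=-121/456, b=Δ1−h1·(2M1+M2)/6=151/114
seg 2: a=3, c=M2/2=-37/38, d=(M3−M2)/(6·3)=37/342, b=Δ2−h2·(2M2+M3)/6=35/57
t_q=5/2 → seg 1, τ=1/2; S=0+151/114·τ+47/76·τ²+-121/456·τ³=953/1216

  seg 0: a=-1 b=5/57 c=0 d=47/456
  seg 1: a=0 b=151/114 c=47/76 d=-121/456
  seg 2: a=3 b=35/57 c=-37/38 d=37/342
S(5/2) = 953/1216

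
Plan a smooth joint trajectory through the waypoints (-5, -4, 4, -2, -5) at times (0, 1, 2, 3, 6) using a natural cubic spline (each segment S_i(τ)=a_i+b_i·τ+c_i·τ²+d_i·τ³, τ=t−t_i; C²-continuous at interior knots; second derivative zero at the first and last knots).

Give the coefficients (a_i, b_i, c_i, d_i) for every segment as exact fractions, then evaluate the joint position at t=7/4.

  seg 0: a=-5 b=-109/58 c=0 d=167/58
  seg 1: a=-4 b=196/29 c=501/58 d=-429/58
  seg 2: a=4 b=107/58 c=-393/29 d=331/58
  seg 3: a=-2 b=-236/29 c=207/58 d=-23/58
S(7/4) = 10421/3712

Δ: Δ0=1, Δ1=8, Δ2=-6, Δ3=-1
row 1: diag=4, rhs=42; c'=1/4, d'=21/2
row 2: denom=4−1·1/4=15/4; d'=(-84−1·21/2)/(15/4)=-126/5
row 3: denom=8−1·4/15=116/15; d'=(30−1·-126/5)/(116/15)=207/29
back: M3=207/29
back: M2=-126/5−4/15·207/29=-786/29
back: M1=21/2−1/4·-786/29=501/29
M: M0=0, M1=501/29, M2=-786/29, M3=207/29, M4=0
seg 0: a=-5, c=M0/2=0, d=(M1−M0)/(6·1)=167/58, b=Δ0−h0·(2M0+M1)/6=-109/58
seg 1: a=-4, c=M1/2=501/58, d=(M2−M1)/(6·1)=-429/58, b=Δ1−h1·(2M1+M2)/6=196/29
seg 2: a=4, c=M2/2=-393/29, d=(M3−M2)/(6·1)=331/58, b=Δ2−h2·(2M2+M3)/6=107/58
seg 3: a=-2, c=M3/2=207/58, d=(M4−M3)/(6·3)=-23/58, b=Δ3−h3·(2M3+M4)/6=-236/29
t_q=7/4 → seg 1, τ=3/4; S=-4+196/29·τ+501/58·τ²+-429/58·τ³=10421/3712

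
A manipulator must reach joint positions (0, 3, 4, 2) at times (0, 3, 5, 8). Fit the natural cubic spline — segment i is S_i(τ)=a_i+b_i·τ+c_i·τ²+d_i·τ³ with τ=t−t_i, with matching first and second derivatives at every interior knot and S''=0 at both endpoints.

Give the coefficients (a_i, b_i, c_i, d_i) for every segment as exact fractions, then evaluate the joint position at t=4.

Δ: Δ0=1, Δ1=1/2, Δ2=-2/3
row 1: diag=10, rhs=-3; c'=1/5, d'=-3/10
row 2: denom=10−2·1/5=48/5; d'=(-7−2·-3/10)/(48/5)=-2/3
back: M2=-2/3
back: M1=-3/10−1/5·-2/3=-1/6
M: M0=0, M1=-1/6, M2=-2/3, M3=0
seg 0: a=0, c=M0/2=0, d=(M1−M0)/(6·3)=-1/108, b=Δ0−h0·(2M0+M1)/6=13/12
seg 1: a=3, c=M1/2=-1/12, d=(M2−M1)/(6·2)=-1/24, b=Δ1−h1·(2M1+M2)/6=5/6
seg 2: a=4, c=M2/2=-1/3, d=(M3−M2)/(6·3)=1/27, b=Δ2−h2·(2M2+M3)/6=0
t_q=4 → seg 1, τ=1; S=3+5/6·τ+-1/12·τ²+-1/24·τ³=89/24

  seg 0: a=0 b=13/12 c=0 d=-1/108
  seg 1: a=3 b=5/6 c=-1/12 d=-1/24
  seg 2: a=4 b=0 c=-1/3 d=1/27
S(4) = 89/24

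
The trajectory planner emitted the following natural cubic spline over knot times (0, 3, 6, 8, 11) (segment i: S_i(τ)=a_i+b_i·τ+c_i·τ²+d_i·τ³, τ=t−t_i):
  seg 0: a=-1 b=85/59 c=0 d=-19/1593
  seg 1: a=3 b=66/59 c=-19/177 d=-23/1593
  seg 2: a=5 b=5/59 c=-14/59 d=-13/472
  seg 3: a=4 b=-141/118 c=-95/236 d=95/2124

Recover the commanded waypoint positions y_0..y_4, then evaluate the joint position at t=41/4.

y_0=-1 y_1=3 y_2=5 y_3=4 y_4=-2
S(41/4) = -3277/15104

y_0 = S_0(0) = a_0 = -1
y_1 = S_1(0) = a_1 = 3
y_2 = S_2(0) = a_2 = 5
y_3 = S_3(0) = a_3 = 4
y_4 = S_3(3) = -2
t_q=41/4 is in segment 3 (τ=9/4); S_3(τ)=-3277/15104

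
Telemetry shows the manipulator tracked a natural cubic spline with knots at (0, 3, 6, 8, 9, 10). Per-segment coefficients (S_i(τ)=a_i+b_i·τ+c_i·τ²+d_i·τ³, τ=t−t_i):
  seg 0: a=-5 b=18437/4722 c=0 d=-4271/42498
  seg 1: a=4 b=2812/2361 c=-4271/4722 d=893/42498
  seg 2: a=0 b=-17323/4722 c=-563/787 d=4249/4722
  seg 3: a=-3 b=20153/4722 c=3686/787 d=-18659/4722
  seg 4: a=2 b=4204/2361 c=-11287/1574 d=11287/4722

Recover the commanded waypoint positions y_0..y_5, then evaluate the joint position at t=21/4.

y_0=-5 y_1=4 y_2=0 y_3=-3 y_4=2 y_5=-1
S(21/4) = 235739/100736

y_0 = S_0(0) = a_0 = -5
y_1 = S_1(0) = a_1 = 4
y_2 = S_2(0) = a_2 = 0
y_3 = S_3(0) = a_3 = -3
y_4 = S_4(0) = a_4 = 2
y_5 = S_4(1) = -1
t_q=21/4 is in segment 1 (τ=9/4); S_1(τ)=235739/100736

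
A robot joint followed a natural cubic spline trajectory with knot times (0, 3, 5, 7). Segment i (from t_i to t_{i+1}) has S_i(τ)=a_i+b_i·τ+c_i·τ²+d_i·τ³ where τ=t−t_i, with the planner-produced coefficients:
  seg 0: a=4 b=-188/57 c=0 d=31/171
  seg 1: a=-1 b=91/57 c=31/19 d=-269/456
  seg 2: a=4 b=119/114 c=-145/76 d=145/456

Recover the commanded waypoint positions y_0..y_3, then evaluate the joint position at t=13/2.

y_0 = S_0(0) = a_0 = 4
y_1 = S_1(0) = a_1 = -1
y_2 = S_2(0) = a_2 = 4
y_3 = S_2(2) = 1
t_q=13/2 is in segment 2 (τ=3/2); S_2(τ)=2853/1216

y_0=4 y_1=-1 y_2=4 y_3=1
S(13/2) = 2853/1216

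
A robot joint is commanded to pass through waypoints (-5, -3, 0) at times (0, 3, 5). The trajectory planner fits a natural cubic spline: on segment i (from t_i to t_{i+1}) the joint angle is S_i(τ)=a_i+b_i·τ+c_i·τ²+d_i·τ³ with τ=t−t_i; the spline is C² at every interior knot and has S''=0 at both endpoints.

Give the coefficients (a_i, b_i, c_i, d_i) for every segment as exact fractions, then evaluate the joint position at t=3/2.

Δ: Δ0=2/3, Δ1=3/2
row 1: diag=10, rhs=5; c'=1/5, d'=1/2
back: M1=1/2
M: M0=0, M1=1/2, M2=0
seg 0: a=-5, c=M0/2=0, d=(M1−M0)/(6·3)=1/36, b=Δ0−h0·(2M0+M1)/6=5/12
seg 1: a=-3, c=M1/2=1/4, d=(M2−M1)/(6·2)=-1/24, b=Δ1−h1·(2M1+M2)/6=7/6
t_q=3/2 → seg 0, τ=3/2; S=-5+5/12·τ+0·τ²+1/36·τ³=-137/32

  seg 0: a=-5 b=5/12 c=0 d=1/36
  seg 1: a=-3 b=7/6 c=1/4 d=-1/24
S(3/2) = -137/32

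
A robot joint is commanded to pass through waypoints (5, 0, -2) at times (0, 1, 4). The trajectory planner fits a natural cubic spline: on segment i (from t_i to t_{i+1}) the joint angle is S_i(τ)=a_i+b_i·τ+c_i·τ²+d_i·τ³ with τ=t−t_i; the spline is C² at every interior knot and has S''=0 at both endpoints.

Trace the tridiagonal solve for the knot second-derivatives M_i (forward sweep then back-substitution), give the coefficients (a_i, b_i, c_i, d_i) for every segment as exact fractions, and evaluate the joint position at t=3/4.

Δ: Δ0=-5, Δ1=-2/3
row 1: diag=8, rhs=26; c'=3/8, d'=13/4
back: M1=13/4
M: M0=0, M1=13/4, M2=0
seg 0: a=5, c=M0/2=0, d=(M1−M0)/(6·1)=13/24, b=Δ0−h0·(2M0+M1)/6=-133/24
seg 1: a=0, c=M1/2=13/8, d=(M2−M1)/(6·3)=-13/72, b=Δ1−h1·(2M1+M2)/6=-47/12
t_q=3/4 → seg 0, τ=3/4; S=5+-133/24·τ+0·τ²+13/24·τ³=549/512

  seg 0: a=5 b=-133/24 c=0 d=13/24
  seg 1: a=0 b=-47/12 c=13/8 d=-13/72
S(3/4) = 549/512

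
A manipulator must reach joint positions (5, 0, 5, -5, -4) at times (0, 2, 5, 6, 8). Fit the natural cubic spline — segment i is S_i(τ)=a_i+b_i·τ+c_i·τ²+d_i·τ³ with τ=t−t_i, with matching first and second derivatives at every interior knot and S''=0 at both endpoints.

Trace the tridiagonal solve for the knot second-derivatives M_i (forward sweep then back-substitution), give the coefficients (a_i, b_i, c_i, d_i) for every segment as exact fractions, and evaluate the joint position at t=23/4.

  seg 0: a=5 b=-359/78 c=0 d=41/78
  seg 1: a=0 b=133/78 c=41/13 d=-19/18
  seg 2: a=5 b=-307/39 c=-165/26 d=329/78
  seg 3: a=-5 b=-617/78 c=82/13 d=-41/39
S(23/4) = -4483/1664

Δ: Δ0=-5/2, Δ1=5/3, Δ2=-10, Δ3=1/2
row 1: diag=10, rhs=25; c'=3/10, d'=5/2
row 2: denom=8−3·3/10=71/10; d'=(-70−3·5/2)/(71/10)=-775/71
row 3: denom=6−1·10/71=416/71; d'=(63−1·-775/71)/(416/71)=164/13
back: M3=164/13
back: M2=-775/71−10/71·164/13=-165/13
back: M1=5/2−3/10·-165/13=82/13
M: M0=0, M1=82/13, M2=-165/13, M3=164/13, M4=0
seg 0: a=5, c=M0/2=0, d=(M1−M0)/(6·2)=41/78, b=Δ0−h0·(2M0+M1)/6=-359/78
seg 1: a=0, c=M1/2=41/13, d=(M2−M1)/(6·3)=-19/18, b=Δ1−h1·(2M1+M2)/6=133/78
seg 2: a=5, c=M2/2=-165/26, d=(M3−M2)/(6·1)=329/78, b=Δ2−h2·(2M2+M3)/6=-307/39
seg 3: a=-5, c=M3/2=82/13, d=(M4−M3)/(6·2)=-41/39, b=Δ3−h3·(2M3+M4)/6=-617/78
t_q=23/4 → seg 2, τ=3/4; S=5+-307/39·τ+-165/26·τ²+329/78·τ³=-4483/1664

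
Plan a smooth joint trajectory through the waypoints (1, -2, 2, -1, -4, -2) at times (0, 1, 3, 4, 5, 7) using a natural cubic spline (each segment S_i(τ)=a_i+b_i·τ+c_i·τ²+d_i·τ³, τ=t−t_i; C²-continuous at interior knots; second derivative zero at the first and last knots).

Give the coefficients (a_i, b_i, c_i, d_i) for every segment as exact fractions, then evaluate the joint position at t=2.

  seg 0: a=1 b=-213/50 c=0 d=63/50
  seg 1: a=-2 b=-12/25 c=189/50 d=-127/100
  seg 2: a=2 b=-3/5 c=-96/25 d=36/25
  seg 3: a=-1 b=-99/25 c=12/25 d=12/25
  seg 4: a=-4 b=-39/25 c=48/25 d=-8/25
S(2) = 3/100

Δ: Δ0=-3, Δ1=2, Δ2=-3, Δ3=-3, Δ4=1
row 1: diag=6, rhs=30; c'=1/3, d'=5
row 2: denom=6−2·1/3=16/3; d'=(-30−2·5)/(16/3)=-15/2
row 3: denom=4−1·3/16=61/16; d'=(0−1·-15/2)/(61/16)=120/61
row 4: denom=6−1·16/61=350/61; d'=(24−1·120/61)/(350/61)=96/25
back: M4=96/25
back: M3=120/61−16/61·96/25=24/25
back: M2=-15/2−3/16·24/25=-192/25
back: M1=5−1/3·-192/25=189/25
M: M0=0, M1=189/25, M2=-192/25, M3=24/25, M4=96/25, M5=0
seg 0: a=1, c=M0/2=0, d=(M1−M0)/(6·1)=63/50, b=Δ0−h0·(2M0+M1)/6=-213/50
seg 1: a=-2, c=M1/2=189/50, d=(M2−M1)/(6·2)=-127/100, b=Δ1−h1·(2M1+M2)/6=-12/25
seg 2: a=2, c=M2/2=-96/25, d=(M3−M2)/(6·1)=36/25, b=Δ2−h2·(2M2+M3)/6=-3/5
seg 3: a=-1, c=M3/2=12/25, d=(M4−M3)/(6·1)=12/25, b=Δ3−h3·(2M3+M4)/6=-99/25
seg 4: a=-4, c=M4/2=48/25, d=(M5−M4)/(6·2)=-8/25, b=Δ4−h4·(2M4+M5)/6=-39/25
t_q=2 → seg 1, τ=1; S=-2+-12/25·τ+189/50·τ²+-127/100·τ³=3/100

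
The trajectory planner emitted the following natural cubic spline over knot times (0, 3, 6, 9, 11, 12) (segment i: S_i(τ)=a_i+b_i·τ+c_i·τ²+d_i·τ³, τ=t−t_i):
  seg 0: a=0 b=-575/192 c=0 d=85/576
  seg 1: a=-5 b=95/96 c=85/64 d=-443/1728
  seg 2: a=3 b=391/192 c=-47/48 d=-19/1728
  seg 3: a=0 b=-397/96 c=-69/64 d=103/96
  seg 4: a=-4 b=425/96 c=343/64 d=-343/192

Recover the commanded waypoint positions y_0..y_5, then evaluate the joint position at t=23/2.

y_0 = S_0(0) = a_0 = 0
y_1 = S_1(0) = a_1 = -5
y_2 = S_2(0) = a_2 = 3
y_3 = S_3(0) = a_3 = 0
y_4 = S_4(0) = a_4 = -4
y_5 = S_4(1) = 4
t_q=23/2 is in segment 4 (τ=1/2); S_4(τ)=-343/512

y_0=0 y_1=-5 y_2=3 y_3=0 y_4=-4 y_5=4
S(23/2) = -343/512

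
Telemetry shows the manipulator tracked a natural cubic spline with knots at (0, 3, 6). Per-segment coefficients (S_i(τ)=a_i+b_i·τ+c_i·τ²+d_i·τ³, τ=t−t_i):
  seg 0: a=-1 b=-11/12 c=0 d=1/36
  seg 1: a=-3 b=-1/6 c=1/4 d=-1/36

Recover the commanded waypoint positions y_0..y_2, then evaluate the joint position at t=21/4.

y_0 = S_0(0) = a_0 = -1
y_1 = S_1(0) = a_1 = -3
y_2 = S_1(3) = -2
t_q=21/4 is in segment 1 (τ=9/4); S_1(τ)=-621/256

y_0=-1 y_1=-3 y_2=-2
S(21/4) = -621/256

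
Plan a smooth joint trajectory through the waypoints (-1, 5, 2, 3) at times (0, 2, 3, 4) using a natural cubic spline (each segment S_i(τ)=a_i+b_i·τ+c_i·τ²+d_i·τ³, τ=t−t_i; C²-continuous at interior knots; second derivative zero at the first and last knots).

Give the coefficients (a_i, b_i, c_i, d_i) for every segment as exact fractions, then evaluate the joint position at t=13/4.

Δ: Δ0=3, Δ1=-3, Δ2=1
row 1: diag=6, rhs=-36; c'=1/6, d'=-6
row 2: denom=4−1·1/6=23/6; d'=(24−1·-6)/(23/6)=180/23
back: M2=180/23
back: M1=-6−1/6·180/23=-168/23
M: M0=0, M1=-168/23, M2=180/23, M3=0
seg 0: a=-1, c=M0/2=0, d=(M1−M0)/(6·2)=-14/23, b=Δ0−h0·(2M0+M1)/6=125/23
seg 1: a=5, c=M1/2=-84/23, d=(M2−M1)/(6·1)=58/23, b=Δ1−h1·(2M1+M2)/6=-43/23
seg 2: a=2, c=M2/2=90/23, d=(M3−M2)/(6·1)=-30/23, b=Δ2−h2·(2M2+M3)/6=-37/23
t_q=13/4 → seg 2, τ=1/4; S=2+-37/23·τ+90/23·τ²+-30/23·τ³=1341/736

  seg 0: a=-1 b=125/23 c=0 d=-14/23
  seg 1: a=5 b=-43/23 c=-84/23 d=58/23
  seg 2: a=2 b=-37/23 c=90/23 d=-30/23
S(13/4) = 1341/736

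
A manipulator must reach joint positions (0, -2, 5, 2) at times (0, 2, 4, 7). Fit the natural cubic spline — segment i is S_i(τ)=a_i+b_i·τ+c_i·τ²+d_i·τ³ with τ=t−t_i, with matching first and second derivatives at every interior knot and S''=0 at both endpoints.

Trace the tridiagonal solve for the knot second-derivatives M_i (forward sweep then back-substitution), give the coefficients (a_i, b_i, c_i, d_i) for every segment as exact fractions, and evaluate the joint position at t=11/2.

Δ: Δ0=-1, Δ1=7/2, Δ2=-1
row 1: diag=8, rhs=27; c'=1/4, d'=27/8
row 2: denom=10−2·1/4=19/2; d'=(-27−2·27/8)/(19/2)=-135/38
back: M2=-135/38
back: M1=27/8−1/4·-135/38=81/19
M: M0=0, M1=81/19, M2=-135/38, M3=0
seg 0: a=0, c=M0/2=0, d=(M1−M0)/(6·2)=27/76, b=Δ0−h0·(2M0+M1)/6=-46/19
seg 1: a=-2, c=M1/2=81/38, d=(M2−M1)/(6·2)=-99/152, b=Δ1−h1·(2M1+M2)/6=35/19
seg 2: a=5, c=M2/2=-135/76, d=(M3−M2)/(6·3)=15/76, b=Δ2−h2·(2M2+M3)/6=97/38
t_q=11/2 → seg 2, τ=3/2; S=5+97/38·τ+-135/76·τ²+15/76·τ³=3343/608

  seg 0: a=0 b=-46/19 c=0 d=27/76
  seg 1: a=-2 b=35/19 c=81/38 d=-99/152
  seg 2: a=5 b=97/38 c=-135/76 d=15/76
S(11/2) = 3343/608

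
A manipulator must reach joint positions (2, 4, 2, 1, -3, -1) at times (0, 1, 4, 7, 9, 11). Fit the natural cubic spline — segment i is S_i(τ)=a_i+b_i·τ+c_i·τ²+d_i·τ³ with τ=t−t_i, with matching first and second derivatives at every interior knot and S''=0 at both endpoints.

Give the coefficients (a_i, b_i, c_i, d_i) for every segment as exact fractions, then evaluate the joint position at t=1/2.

Δ: Δ0=2, Δ1=-2/3, Δ2=-1/3, Δ3=-2, Δ4=1
row 1: diag=8, rhs=-16; c'=3/8, d'=-2
row 2: denom=12−3·3/8=87/8; d'=(2−3·-2)/(87/8)=64/87
row 3: denom=10−3·8/29=266/29; d'=(-10−3·64/87)/(266/29)=-177/133
row 4: denom=8−2·29/133=1006/133; d'=(18−2·-177/133)/(1006/133)=1374/503
back: M4=1374/503
back: M3=-177/133−29/133·1374/503=-969/503
back: M2=64/87−8/29·-969/503=1912/1509
back: M1=-2−3/8·1912/1509=-1245/503
M: M0=0, M1=-1245/503, M2=1912/1509, M3=-969/503, M4=1374/503, M5=0
seg 0: a=2, c=M0/2=0, d=(M1−M0)/(6·1)=-415/1006, b=Δ0−h0·(2M0+M1)/6=2427/1006
seg 1: a=4, c=M1/2=-1245/1006, d=(M2−M1)/(6·3)=5647/27162, b=Δ1−h1·(2M1+M2)/6=591/503
seg 2: a=2, c=M2/2=956/1509, d=(M3−M2)/(6·3)=-4819/27162, b=Δ2−h2·(2M2+M3)/6=-641/1006
seg 3: a=1, c=M3/2=-969/1006, d=(M4−M3)/(6·2)=781/2012, b=Δ3−h3·(2M3+M4)/6=-818/503
seg 4: a=-3, c=M4/2=687/503, d=(M5−M4)/(6·2)=-229/1006, b=Δ4−h4·(2M4+M5)/6=-413/503
t_q=1/2 → seg 0, τ=1/2; S=2+2427/1006·τ+0·τ²+-415/1006·τ³=25389/8048

  seg 0: a=2 b=2427/1006 c=0 d=-415/1006
  seg 1: a=4 b=591/503 c=-1245/1006 d=5647/27162
  seg 2: a=2 b=-641/1006 c=956/1509 d=-4819/27162
  seg 3: a=1 b=-818/503 c=-969/1006 d=781/2012
  seg 4: a=-3 b=-413/503 c=687/503 d=-229/1006
S(1/2) = 25389/8048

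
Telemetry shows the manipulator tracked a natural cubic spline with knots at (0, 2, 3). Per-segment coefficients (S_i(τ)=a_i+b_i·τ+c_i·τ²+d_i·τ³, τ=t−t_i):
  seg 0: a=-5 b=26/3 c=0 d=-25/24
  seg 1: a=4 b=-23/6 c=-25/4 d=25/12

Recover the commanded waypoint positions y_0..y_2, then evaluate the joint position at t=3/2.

y_0=-5 y_1=4 y_2=-4
S(3/2) = 287/64

y_0 = S_0(0) = a_0 = -5
y_1 = S_1(0) = a_1 = 4
y_2 = S_1(1) = -4
t_q=3/2 is in segment 0 (τ=3/2); S_0(τ)=287/64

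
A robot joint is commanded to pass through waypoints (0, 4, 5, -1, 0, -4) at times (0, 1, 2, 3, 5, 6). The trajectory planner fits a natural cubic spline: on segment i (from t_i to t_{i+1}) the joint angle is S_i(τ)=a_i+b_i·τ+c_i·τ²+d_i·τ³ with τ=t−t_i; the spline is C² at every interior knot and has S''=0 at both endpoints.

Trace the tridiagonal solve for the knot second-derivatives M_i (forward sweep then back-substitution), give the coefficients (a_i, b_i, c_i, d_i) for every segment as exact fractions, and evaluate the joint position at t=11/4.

Δ: Δ0=4, Δ1=1, Δ2=-6, Δ3=1/2, Δ4=-4
row 1: diag=4, rhs=-18; c'=1/4, d'=-9/2
row 2: denom=4−1·1/4=15/4; d'=(-42−1·-9/2)/(15/4)=-10
row 3: denom=6−1·4/15=86/15; d'=(39−1·-10)/(86/15)=735/86
row 4: denom=6−2·15/43=228/43; d'=(-27−2·735/86)/(228/43)=-158/19
back: M4=-158/19
back: M3=735/86−15/43·-158/19=435/38
back: M2=-10−4/15·435/38=-248/19
back: M1=-9/2−1/4·-248/19=-47/38
M: M0=0, M1=-47/38, M2=-248/19, M3=435/38, M4=-158/19, M5=0
seg 0: a=0, c=M0/2=0, d=(M1−M0)/(6·1)=-47/228, b=Δ0−h0·(2M0+M1)/6=959/228
seg 1: a=4, c=M1/2=-47/76, d=(M2−M1)/(6·1)=-449/228, b=Δ1−h1·(2M1+M2)/6=409/114
seg 2: a=5, c=M2/2=-124/19, d=(M3−M2)/(6·1)=49/12, b=Δ2−h2·(2M2+M3)/6=-811/228
seg 3: a=-1, c=M3/2=435/76, d=(M4−M3)/(6·2)=-751/456, b=Δ3−h3·(2M3+M4)/6=-497/114
seg 4: a=0, c=M4/2=-79/19, d=(M5−M4)/(6·1)=79/57, b=Δ4−h4·(2M4+M5)/6=-70/57
t_q=11/4 → seg 2, τ=3/4; S=5+-811/228·τ+-124/19·τ²+49/12·τ³=1867/4864

  seg 0: a=0 b=959/228 c=0 d=-47/228
  seg 1: a=4 b=409/114 c=-47/76 d=-449/228
  seg 2: a=5 b=-811/228 c=-124/19 d=49/12
  seg 3: a=-1 b=-497/114 c=435/76 d=-751/456
  seg 4: a=0 b=-70/57 c=-79/19 d=79/57
S(11/4) = 1867/4864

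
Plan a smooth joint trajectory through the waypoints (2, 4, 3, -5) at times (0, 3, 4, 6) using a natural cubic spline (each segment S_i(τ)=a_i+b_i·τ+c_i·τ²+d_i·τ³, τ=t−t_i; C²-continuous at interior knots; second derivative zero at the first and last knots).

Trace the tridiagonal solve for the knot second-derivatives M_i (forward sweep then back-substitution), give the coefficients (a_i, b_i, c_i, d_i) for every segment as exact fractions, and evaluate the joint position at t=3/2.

Δ: Δ0=2/3, Δ1=-1, Δ2=-4
row 1: diag=8, rhs=-10; c'=1/8, d'=-5/4
row 2: denom=6−1·1/8=47/8; d'=(-18−1·-5/4)/(47/8)=-134/47
back: M2=-134/47
back: M1=-5/4−1/8·-134/47=-42/47
M: M0=0, M1=-42/47, M2=-134/47, M3=0
seg 0: a=2, c=M0/2=0, d=(M1−M0)/(6·3)=-7/141, b=Δ0−h0·(2M0+M1)/6=157/141
seg 1: a=4, c=M1/2=-21/47, d=(M2−M1)/(6·1)=-46/141, b=Δ1−h1·(2M1+M2)/6=-32/141
seg 2: a=3, c=M2/2=-67/47, d=(M3−M2)/(6·2)=67/282, b=Δ2−h2·(2M2+M3)/6=-296/141
t_q=3/2 → seg 0, τ=3/2; S=2+157/141·τ+0·τ²+-7/141·τ³=1317/376

  seg 0: a=2 b=157/141 c=0 d=-7/141
  seg 1: a=4 b=-32/141 c=-21/47 d=-46/141
  seg 2: a=3 b=-296/141 c=-67/47 d=67/282
S(3/2) = 1317/376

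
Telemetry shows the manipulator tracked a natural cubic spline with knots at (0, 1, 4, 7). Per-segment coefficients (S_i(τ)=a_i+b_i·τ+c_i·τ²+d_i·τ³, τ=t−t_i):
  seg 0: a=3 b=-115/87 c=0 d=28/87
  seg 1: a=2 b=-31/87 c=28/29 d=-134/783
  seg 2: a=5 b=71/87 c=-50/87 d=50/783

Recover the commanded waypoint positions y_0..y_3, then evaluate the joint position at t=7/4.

y_0 = S_0(0) = a_0 = 3
y_1 = S_1(0) = a_1 = 2
y_2 = S_2(0) = a_2 = 5
y_3 = S_2(3) = 4
t_q=7/4 is in segment 1 (τ=3/4); S_1(τ)=2045/928

y_0=3 y_1=2 y_2=5 y_3=4
S(7/4) = 2045/928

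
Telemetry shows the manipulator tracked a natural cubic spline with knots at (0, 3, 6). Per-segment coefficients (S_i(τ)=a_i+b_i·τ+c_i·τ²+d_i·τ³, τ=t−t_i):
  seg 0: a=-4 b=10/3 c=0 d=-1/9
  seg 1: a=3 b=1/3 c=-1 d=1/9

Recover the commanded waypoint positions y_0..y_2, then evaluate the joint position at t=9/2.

y_0 = S_0(0) = a_0 = -4
y_1 = S_1(0) = a_1 = 3
y_2 = S_1(3) = -2
t_q=9/2 is in segment 1 (τ=3/2); S_1(τ)=13/8

y_0=-4 y_1=3 y_2=-2
S(9/2) = 13/8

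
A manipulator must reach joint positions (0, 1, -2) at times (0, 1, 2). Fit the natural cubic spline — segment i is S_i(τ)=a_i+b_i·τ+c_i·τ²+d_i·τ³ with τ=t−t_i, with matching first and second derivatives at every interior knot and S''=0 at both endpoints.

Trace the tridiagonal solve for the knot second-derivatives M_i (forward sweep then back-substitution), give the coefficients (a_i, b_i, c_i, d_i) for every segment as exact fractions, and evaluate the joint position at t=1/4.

Δ: Δ0=1, Δ1=-3
row 1: diag=4, rhs=-24; c'=1/4, d'=-6
back: M1=-6
M: M0=0, M1=-6, M2=0
seg 0: a=0, c=M0/2=0, d=(M1−M0)/(6·1)=-1, b=Δ0−h0·(2M0+M1)/6=2
seg 1: a=1, c=M1/2=-3, d=(M2−M1)/(6·1)=1, b=Δ1−h1·(2M1+M2)/6=-1
t_q=1/4 → seg 0, τ=1/4; S=0+2·τ+0·τ²+-1·τ³=31/64

  seg 0: a=0 b=2 c=0 d=-1
  seg 1: a=1 b=-1 c=-3 d=1
S(1/4) = 31/64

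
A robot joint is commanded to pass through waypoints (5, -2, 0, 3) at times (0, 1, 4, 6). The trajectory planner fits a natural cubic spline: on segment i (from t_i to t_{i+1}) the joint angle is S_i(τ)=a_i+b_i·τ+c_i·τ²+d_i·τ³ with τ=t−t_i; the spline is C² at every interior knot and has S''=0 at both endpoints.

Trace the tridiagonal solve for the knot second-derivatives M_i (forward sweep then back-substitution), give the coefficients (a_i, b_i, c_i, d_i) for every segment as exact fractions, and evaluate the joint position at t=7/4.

Δ: Δ0=-7, Δ1=2/3, Δ2=3/2
row 1: diag=8, rhs=46; c'=3/8, d'=23/4
row 2: denom=10−3·3/8=71/8; d'=(5−3·23/4)/(71/8)=-98/71
back: M2=-98/71
back: M1=23/4−3/8·-98/71=445/71
M: M0=0, M1=445/71, M2=-98/71, M3=0
seg 0: a=5, c=M0/2=0, d=(M1−M0)/(6·1)=445/426, b=Δ0−h0·(2M0+M1)/6=-3427/426
seg 1: a=-2, c=M1/2=445/142, d=(M2−M1)/(6·3)=-181/426, b=Δ1−h1·(2M1+M2)/6=-1046/213
seg 2: a=0, c=M2/2=-49/71, d=(M3−M2)/(6·2)=49/426, b=Δ2−h2·(2M2+M3)/6=1031/426
t_q=7/4 → seg 1, τ=3/4; S=-2+-1046/213·τ+445/142·τ²+-181/426·τ³=-37257/9088

  seg 0: a=5 b=-3427/426 c=0 d=445/426
  seg 1: a=-2 b=-1046/213 c=445/142 d=-181/426
  seg 2: a=0 b=1031/426 c=-49/71 d=49/426
S(7/4) = -37257/9088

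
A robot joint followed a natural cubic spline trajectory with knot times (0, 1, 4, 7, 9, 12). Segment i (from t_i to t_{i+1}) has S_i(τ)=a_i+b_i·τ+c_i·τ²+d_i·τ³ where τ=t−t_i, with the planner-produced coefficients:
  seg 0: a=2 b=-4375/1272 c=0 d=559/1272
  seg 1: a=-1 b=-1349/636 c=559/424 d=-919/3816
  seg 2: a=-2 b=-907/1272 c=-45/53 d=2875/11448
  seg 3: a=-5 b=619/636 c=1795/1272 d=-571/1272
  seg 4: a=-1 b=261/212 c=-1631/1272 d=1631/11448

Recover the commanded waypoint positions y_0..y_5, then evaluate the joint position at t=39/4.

y_0 = S_0(0) = a_0 = 2
y_1 = S_1(0) = a_1 = -1
y_2 = S_2(0) = a_2 = -2
y_3 = S_3(0) = a_3 = -5
y_4 = S_4(0) = a_4 = -1
y_5 = S_4(3) = -5
t_q=39/4 is in segment 4 (τ=3/4); S_4(τ)=-20021/27136

y_0=2 y_1=-1 y_2=-2 y_3=-5 y_4=-1 y_5=-5
S(39/4) = -20021/27136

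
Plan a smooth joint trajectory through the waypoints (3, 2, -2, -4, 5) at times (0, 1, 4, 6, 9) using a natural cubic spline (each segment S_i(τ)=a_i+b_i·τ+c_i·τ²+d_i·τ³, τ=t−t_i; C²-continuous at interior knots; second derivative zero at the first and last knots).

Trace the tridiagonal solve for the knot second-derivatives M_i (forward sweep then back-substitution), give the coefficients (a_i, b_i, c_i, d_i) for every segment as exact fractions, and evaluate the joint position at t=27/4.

Δ: Δ0=-1, Δ1=-4/3, Δ2=-1, Δ3=3
row 1: diag=8, rhs=-2; c'=3/8, d'=-1/4
row 2: denom=10−3·3/8=71/8; d'=(2−3·-1/4)/(71/8)=22/71
row 3: denom=10−2·16/71=678/71; d'=(24−2·22/71)/(678/71)=830/339
back: M3=830/339
back: M2=22/71−16/71·830/339=-82/339
back: M1=-1/4−3/8·-82/339=-18/113
M: M0=0, M1=-18/113, M2=-82/339, M3=830/339, M4=0
seg 0: a=3, c=M0/2=0, d=(M1−M0)/(6·1)=-3/113, b=Δ0−h0·(2M0+M1)/6=-110/113
seg 1: a=2, c=M1/2=-9/113, d=(M2−M1)/(6·3)=-14/3051, b=Δ1−h1·(2M1+M2)/6=-119/113
seg 2: a=-2, c=M2/2=-41/339, d=(M3−M2)/(6·2)=76/339, b=Δ2−h2·(2M2+M3)/6=-187/113
seg 3: a=-4, c=M3/2=415/339, d=(M4−M3)/(6·3)=-415/3051, b=Δ3−h3·(2M3+M4)/6=187/339
t_q=27/4 → seg 3, τ=3/4; S=-4+187/339·τ+415/339·τ²+-415/3051·τ³=-21371/7232

  seg 0: a=3 b=-110/113 c=0 d=-3/113
  seg 1: a=2 b=-119/113 c=-9/113 d=-14/3051
  seg 2: a=-2 b=-187/113 c=-41/339 d=76/339
  seg 3: a=-4 b=187/339 c=415/339 d=-415/3051
S(27/4) = -21371/7232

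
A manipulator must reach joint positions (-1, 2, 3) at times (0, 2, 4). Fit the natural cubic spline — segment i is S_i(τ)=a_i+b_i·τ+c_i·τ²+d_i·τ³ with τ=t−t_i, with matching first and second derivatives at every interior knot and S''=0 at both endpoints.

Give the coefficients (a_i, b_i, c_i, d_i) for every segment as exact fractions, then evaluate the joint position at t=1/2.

  seg 0: a=-1 b=7/4 c=0 d=-1/16
  seg 1: a=2 b=1 c=-3/8 d=1/16
S(1/2) = -17/128

Δ: Δ0=3/2, Δ1=1/2
row 1: diag=8, rhs=-6; c'=1/4, d'=-3/4
back: M1=-3/4
M: M0=0, M1=-3/4, M2=0
seg 0: a=-1, c=M0/2=0, d=(M1−M0)/(6·2)=-1/16, b=Δ0−h0·(2M0+M1)/6=7/4
seg 1: a=2, c=M1/2=-3/8, d=(M2−M1)/(6·2)=1/16, b=Δ1−h1·(2M1+M2)/6=1
t_q=1/2 → seg 0, τ=1/2; S=-1+7/4·τ+0·τ²+-1/16·τ³=-17/128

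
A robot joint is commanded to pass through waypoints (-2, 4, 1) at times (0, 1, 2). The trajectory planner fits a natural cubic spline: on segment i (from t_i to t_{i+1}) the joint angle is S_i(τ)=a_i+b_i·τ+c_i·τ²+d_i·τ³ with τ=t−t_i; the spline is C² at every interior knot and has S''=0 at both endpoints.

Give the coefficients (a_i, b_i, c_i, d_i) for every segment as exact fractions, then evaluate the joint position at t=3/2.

Δ: Δ0=6, Δ1=-3
row 1: diag=4, rhs=-54; c'=1/4, d'=-27/2
back: M1=-27/2
M: M0=0, M1=-27/2, M2=0
seg 0: a=-2, c=M0/2=0, d=(M1−M0)/(6·1)=-9/4, b=Δ0−h0·(2M0+M1)/6=33/4
seg 1: a=4, c=M1/2=-27/4, d=(M2−M1)/(6·1)=9/4, b=Δ1−h1·(2M1+M2)/6=3/2
t_q=3/2 → seg 1, τ=1/2; S=4+3/2·τ+-27/4·τ²+9/4·τ³=107/32

  seg 0: a=-2 b=33/4 c=0 d=-9/4
  seg 1: a=4 b=3/2 c=-27/4 d=9/4
S(3/2) = 107/32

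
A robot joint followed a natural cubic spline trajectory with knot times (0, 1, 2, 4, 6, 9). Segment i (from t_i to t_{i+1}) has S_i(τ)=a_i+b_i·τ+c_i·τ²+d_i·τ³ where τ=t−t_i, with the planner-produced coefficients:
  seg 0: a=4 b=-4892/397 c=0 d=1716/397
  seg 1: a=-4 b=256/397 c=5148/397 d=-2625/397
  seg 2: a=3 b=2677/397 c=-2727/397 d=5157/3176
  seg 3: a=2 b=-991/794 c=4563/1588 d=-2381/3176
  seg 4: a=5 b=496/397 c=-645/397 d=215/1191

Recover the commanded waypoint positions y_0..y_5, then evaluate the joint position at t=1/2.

y_0=4 y_1=-4 y_2=3 y_3=2 y_4=5 y_5=-1
S(1/2) = -1287/794

y_0 = S_0(0) = a_0 = 4
y_1 = S_1(0) = a_1 = -4
y_2 = S_2(0) = a_2 = 3
y_3 = S_3(0) = a_3 = 2
y_4 = S_4(0) = a_4 = 5
y_5 = S_4(3) = -1
t_q=1/2 is in segment 0 (τ=1/2); S_0(τ)=-1287/794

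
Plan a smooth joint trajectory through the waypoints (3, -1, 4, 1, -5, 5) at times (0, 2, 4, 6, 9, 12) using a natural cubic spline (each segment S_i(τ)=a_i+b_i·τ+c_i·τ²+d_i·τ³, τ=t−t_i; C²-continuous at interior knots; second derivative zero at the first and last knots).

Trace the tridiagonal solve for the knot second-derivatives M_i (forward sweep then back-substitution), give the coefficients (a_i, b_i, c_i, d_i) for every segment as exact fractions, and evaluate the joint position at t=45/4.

  seg 0: a=3 b=-5428/1569 c=0 d=1145/3138
  seg 1: a=-1 b=1442/1569 c=1145/523 d=-8779/12552
  seg 2: a=4 b=4027/3138 c=-4199/2092 d=3863/12552
  seg 3: a=1 b=-4789/1569 c=-84/523 d=2407/14121
  seg 4: a=-5 b=920/1569 c=2155/1569 d=-2155/14121
S(45/4) = 51355/33472

Δ: Δ0=-2, Δ1=5/2, Δ2=-3/2, Δ3=-2, Δ4=10/3
row 1: diag=8, rhs=27; c'=1/4, d'=27/8
row 2: denom=8−2·1/4=15/2; d'=(-24−2·27/8)/(15/2)=-41/10
row 3: denom=10−2·4/15=142/15; d'=(-3−2·-41/10)/(142/15)=39/71
row 4: denom=12−3·45/142=1569/142; d'=(32−3·39/71)/(1569/142)=4310/1569
back: M4=4310/1569
back: M3=39/71−45/142·4310/1569=-168/523
back: M2=-41/10−4/15·-168/523=-4199/1046
back: M1=27/8−1/4·-4199/1046=2290/523
M: M0=0, M1=2290/523, M2=-4199/1046, M3=-168/523, M4=4310/1569, M5=0
seg 0: a=3, c=M0/2=0, d=(M1−M0)/(6·2)=1145/3138, b=Δ0−h0·(2M0+M1)/6=-5428/1569
seg 1: a=-1, c=M1/2=1145/523, d=(M2−M1)/(6·2)=-8779/12552, b=Δ1−h1·(2M1+M2)/6=1442/1569
seg 2: a=4, c=M2/2=-4199/2092, d=(M3−M2)/(6·2)=3863/12552, b=Δ2−h2·(2M2+M3)/6=4027/3138
seg 3: a=1, c=M3/2=-84/523, d=(M4−M3)/(6·3)=2407/14121, b=Δ3−h3·(2M3+M4)/6=-4789/1569
seg 4: a=-5, c=M4/2=2155/1569, d=(M5−M4)/(6·3)=-2155/14121, b=Δ4−h4·(2M4+M5)/6=920/1569
t_q=45/4 → seg 4, τ=9/4; S=-5+920/1569·τ+2155/1569·τ²+-2155/14121·τ³=51355/33472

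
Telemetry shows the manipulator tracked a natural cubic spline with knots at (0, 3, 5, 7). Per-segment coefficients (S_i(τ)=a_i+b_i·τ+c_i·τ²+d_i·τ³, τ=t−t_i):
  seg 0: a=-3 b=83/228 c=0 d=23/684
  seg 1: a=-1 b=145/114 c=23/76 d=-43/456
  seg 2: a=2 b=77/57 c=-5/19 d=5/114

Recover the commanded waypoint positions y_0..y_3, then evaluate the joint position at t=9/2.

y_0 = S_0(0) = a_0 = -3
y_1 = S_1(0) = a_1 = -1
y_2 = S_2(0) = a_2 = 2
y_3 = S_2(2) = 4
t_q=9/2 is in segment 1 (τ=3/2); S_1(τ)=1545/1216

y_0=-3 y_1=-1 y_2=2 y_3=4
S(9/2) = 1545/1216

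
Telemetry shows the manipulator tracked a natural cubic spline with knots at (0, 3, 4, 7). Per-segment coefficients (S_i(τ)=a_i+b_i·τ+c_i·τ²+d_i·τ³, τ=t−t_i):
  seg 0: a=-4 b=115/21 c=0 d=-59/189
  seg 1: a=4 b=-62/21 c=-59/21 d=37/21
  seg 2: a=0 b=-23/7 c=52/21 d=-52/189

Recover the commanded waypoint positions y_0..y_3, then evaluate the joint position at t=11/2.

y_0=-4 y_1=4 y_2=0 y_3=5
S(11/2) = -2/7

y_0 = S_0(0) = a_0 = -4
y_1 = S_1(0) = a_1 = 4
y_2 = S_2(0) = a_2 = 0
y_3 = S_2(3) = 5
t_q=11/2 is in segment 2 (τ=3/2); S_2(τ)=-2/7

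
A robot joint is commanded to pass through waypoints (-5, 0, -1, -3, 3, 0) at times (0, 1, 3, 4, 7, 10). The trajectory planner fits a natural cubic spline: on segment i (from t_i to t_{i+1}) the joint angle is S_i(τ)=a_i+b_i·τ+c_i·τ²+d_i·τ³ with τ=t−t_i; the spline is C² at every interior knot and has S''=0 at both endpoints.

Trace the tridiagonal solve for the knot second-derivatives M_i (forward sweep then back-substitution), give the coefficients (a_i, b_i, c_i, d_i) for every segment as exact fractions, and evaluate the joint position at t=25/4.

Δ: Δ0=5, Δ1=-1/2, Δ2=-2, Δ3=2, Δ4=-1
row 1: diag=6, rhs=-33; c'=1/3, d'=-11/2
row 2: denom=6−2·1/3=16/3; d'=(-9−2·-11/2)/(16/3)=3/8
row 3: denom=8−1·3/16=125/16; d'=(24−1·3/8)/(125/16)=378/125
row 4: denom=12−3·48/125=1356/125; d'=(-18−3·378/125)/(1356/125)=-282/113
back: M4=-282/113
back: M3=378/125−48/125·-282/113=450/113
back: M2=3/8−3/16·450/113=-42/113
back: M1=-11/2−1/3·-42/113=-1215/226
M: M0=0, M1=-1215/226, M2=-42/113, M3=450/113, M4=-282/113, M5=0
seg 0: a=-5, c=M0/2=0, d=(M1−M0)/(6·1)=-405/452, b=Δ0−h0·(2M0+M1)/6=2665/452
seg 1: a=0, c=M1/2=-1215/452, d=(M2−M1)/(6·2)=377/904, b=Δ1−h1·(2M1+M2)/6=725/226
seg 2: a=-1, c=M2/2=-21/113, d=(M3−M2)/(6·1)=82/113, b=Δ2−h2·(2M2+M3)/6=-287/113
seg 3: a=-3, c=M3/2=225/113, d=(M4−M3)/(6·3)=-122/339, b=Δ3−h3·(2M3+M4)/6=-83/113
seg 4: a=3, c=M4/2=-141/113, d=(M5−M4)/(6·3)=47/339, b=Δ4−h4·(2M4+M5)/6=169/113
t_q=25/4 → seg 3, τ=9/4; S=-3+-83/113·τ+225/113·τ²+-122/339·τ³=4803/3616

  seg 0: a=-5 b=2665/452 c=0 d=-405/452
  seg 1: a=0 b=725/226 c=-1215/452 d=377/904
  seg 2: a=-1 b=-287/113 c=-21/113 d=82/113
  seg 3: a=-3 b=-83/113 c=225/113 d=-122/339
  seg 4: a=3 b=169/113 c=-141/113 d=47/339
S(25/4) = 4803/3616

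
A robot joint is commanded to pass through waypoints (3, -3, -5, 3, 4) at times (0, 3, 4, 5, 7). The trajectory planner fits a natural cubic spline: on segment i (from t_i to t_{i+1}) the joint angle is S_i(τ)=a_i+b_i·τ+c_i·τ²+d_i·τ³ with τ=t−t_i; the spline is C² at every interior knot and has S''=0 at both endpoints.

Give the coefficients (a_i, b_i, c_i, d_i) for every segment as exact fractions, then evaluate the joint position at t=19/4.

Δ: Δ0=-2, Δ1=-2, Δ2=8, Δ3=1/2
row 1: diag=8, rhs=0; c'=1/8, d'=0
row 2: denom=4−1·1/8=31/8; d'=(60−1·0)/(31/8)=480/31
row 3: denom=6−1·8/31=178/31; d'=(-45−1·480/31)/(178/31)=-1875/178
back: M3=-1875/178
back: M2=480/31−8/31·-1875/178=1620/89
back: M1=0−1/8·1620/89=-405/178
M: M0=0, M1=-405/178, M2=1620/89, M3=-1875/178, M4=0
seg 0: a=3, c=M0/2=0, d=(M1−M0)/(6·3)=-45/356, b=Δ0−h0·(2M0+M1)/6=-307/356
seg 1: a=-3, c=M1/2=-405/356, d=(M2−M1)/(6·1)=1215/356, b=Δ1−h1·(2M1+M2)/6=-761/178
seg 2: a=-5, c=M2/2=810/89, d=(M3−M2)/(6·1)=-1705/356, b=Δ2−h2·(2M2+M3)/6=1313/356
seg 3: a=3, c=M3/2=-1875/356, d=(M4−M3)/(6·2)=625/712, b=Δ3−h3·(2M3+M4)/6=1339/178
t_q=19/4 → seg 2, τ=3/4; S=-5+1313/356·τ+810/89·τ²+-1705/356·τ³=19709/22784

  seg 0: a=3 b=-307/356 c=0 d=-45/356
  seg 1: a=-3 b=-761/178 c=-405/356 d=1215/356
  seg 2: a=-5 b=1313/356 c=810/89 d=-1705/356
  seg 3: a=3 b=1339/178 c=-1875/356 d=625/712
S(19/4) = 19709/22784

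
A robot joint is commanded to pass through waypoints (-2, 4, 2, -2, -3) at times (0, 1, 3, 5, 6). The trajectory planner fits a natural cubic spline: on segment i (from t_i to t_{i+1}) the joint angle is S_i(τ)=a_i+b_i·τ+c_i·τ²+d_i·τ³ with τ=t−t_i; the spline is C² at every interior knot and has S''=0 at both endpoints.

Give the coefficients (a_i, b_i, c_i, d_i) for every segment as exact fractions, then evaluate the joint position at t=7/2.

  seg 0: a=-2 b=433/60 c=0 d=-73/60
  seg 1: a=4 b=107/30 c=-73/20 d=41/60
  seg 2: a=2 b=-17/6 c=9/20 d=-1/60
  seg 3: a=-2 b=-37/30 c=7/20 d=-7/60
S(7/2) = 111/160

Δ: Δ0=6, Δ1=-1, Δ2=-2, Δ3=-1
row 1: diag=6, rhs=-42; c'=1/3, d'=-7
row 2: denom=8−2·1/3=22/3; d'=(-6−2·-7)/(22/3)=12/11
row 3: denom=6−2·3/11=60/11; d'=(6−2·12/11)/(60/11)=7/10
back: M3=7/10
back: M2=12/11−3/11·7/10=9/10
back: M1=-7−1/3·9/10=-73/10
M: M0=0, M1=-73/10, M2=9/10, M3=7/10, M4=0
seg 0: a=-2, c=M0/2=0, d=(M1−M0)/(6·1)=-73/60, b=Δ0−h0·(2M0+M1)/6=433/60
seg 1: a=4, c=M1/2=-73/20, d=(M2−M1)/(6·2)=41/60, b=Δ1−h1·(2M1+M2)/6=107/30
seg 2: a=2, c=M2/2=9/20, d=(M3−M2)/(6·2)=-1/60, b=Δ2−h2·(2M2+M3)/6=-17/6
seg 3: a=-2, c=M3/2=7/20, d=(M4−M3)/(6·1)=-7/60, b=Δ3−h3·(2M3+M4)/6=-37/30
t_q=7/2 → seg 2, τ=1/2; S=2+-17/6·τ+9/20·τ²+-1/60·τ³=111/160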